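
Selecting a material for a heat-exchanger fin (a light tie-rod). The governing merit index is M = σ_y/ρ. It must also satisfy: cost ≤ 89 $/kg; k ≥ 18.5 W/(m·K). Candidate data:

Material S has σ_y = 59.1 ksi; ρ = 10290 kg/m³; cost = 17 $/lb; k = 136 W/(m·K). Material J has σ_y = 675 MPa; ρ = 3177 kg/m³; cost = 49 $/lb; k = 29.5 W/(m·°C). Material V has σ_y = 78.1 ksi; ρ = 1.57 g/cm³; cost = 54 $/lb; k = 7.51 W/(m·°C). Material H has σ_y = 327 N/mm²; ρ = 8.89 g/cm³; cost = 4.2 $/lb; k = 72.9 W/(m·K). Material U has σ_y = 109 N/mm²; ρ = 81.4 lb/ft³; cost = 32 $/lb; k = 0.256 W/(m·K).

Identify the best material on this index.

material S

Screen on constraints: cost ≤ 89 $/kg; k ≥ 18.5 W/(m·K). Survivors: material S, material H.
After converting to SI:
  material S: σ_y = 407.5 MPa, ρ = 10290 kg/m³
  material H: σ_y = 327.0 MPa, ρ = 8890 kg/m³
  material S: M = 39.6 kN·m/kg
  material H: M = 36.8 kN·m/kg
Material S has the largest M.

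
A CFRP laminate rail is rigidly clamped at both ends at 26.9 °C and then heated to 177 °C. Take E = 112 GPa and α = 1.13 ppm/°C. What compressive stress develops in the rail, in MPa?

ΔT = 150.1 K. Constrained thermal stress σ = E·α·ΔT = 112.0×10³ MPa × 1.13×10⁻⁶ × 150.1 = 19.0 MPa (compressive).

19.0 MPa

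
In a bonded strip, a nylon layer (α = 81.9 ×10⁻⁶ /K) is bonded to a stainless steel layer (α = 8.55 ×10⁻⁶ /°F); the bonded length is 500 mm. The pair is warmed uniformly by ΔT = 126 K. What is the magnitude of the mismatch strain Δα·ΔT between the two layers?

stainless steel: α = 8.55×10⁻⁶/°F × 9/5 = 15.4×10⁻⁶/K.
Δα = |81.9 − 15.4|×10⁻⁶/K = 66.5×10⁻⁶/K.
Mismatch strain = Δα·ΔT = 66.5×10⁻⁶ × 126.0 = 8.38×10⁻³.

8.38×10⁻³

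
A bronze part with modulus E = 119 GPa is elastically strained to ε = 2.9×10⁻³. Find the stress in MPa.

345 MPa

σ = E·ε = 119000 MPa × 2.9×10⁻³ = 345 MPa.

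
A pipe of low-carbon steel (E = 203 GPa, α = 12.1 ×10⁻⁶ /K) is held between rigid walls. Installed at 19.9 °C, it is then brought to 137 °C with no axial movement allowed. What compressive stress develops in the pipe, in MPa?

ΔT = 117.1 K. Constrained thermal stress σ = E·α·ΔT = 203.0×10³ MPa × 12.1×10⁻⁶ × 117.1 = 288 MPa (compressive).

288 MPa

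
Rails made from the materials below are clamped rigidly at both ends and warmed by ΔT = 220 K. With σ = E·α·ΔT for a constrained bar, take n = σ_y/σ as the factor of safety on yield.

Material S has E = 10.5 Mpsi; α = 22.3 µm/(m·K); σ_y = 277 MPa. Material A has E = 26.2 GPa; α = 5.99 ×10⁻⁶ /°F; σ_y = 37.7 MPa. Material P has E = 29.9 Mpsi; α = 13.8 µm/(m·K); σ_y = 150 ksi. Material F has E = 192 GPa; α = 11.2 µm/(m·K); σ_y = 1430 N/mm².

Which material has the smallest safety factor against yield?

With everything in SI (GPa, ×10⁻⁶/K, MPa):
  material S: E = 72.39, α = 22.3, σ_y = 277.0 → σ = 355 MPa, n = 0.780
  material A: E = 26.20, α = 10.8, σ_y = 37.70 → σ = 62.1 MPa, n = 0.607
  material P: E = 206.2, α = 13.8, σ_y = 1034 → σ = 626 MPa, n = 1.65
  material F: E = 192.0, α = 11.2, σ_y = 1430 → σ = 473 MPa, n = 3.02
Material A has the lowest safety factor, n = 0.607.

material A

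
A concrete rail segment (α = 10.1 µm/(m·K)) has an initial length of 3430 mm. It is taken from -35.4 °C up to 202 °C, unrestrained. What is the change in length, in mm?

ΔT = 202 − (-35.4) = 237.4 K.
ΔL = α·L₀·ΔT = 10.1×10⁻⁶ × 3430 mm × 237.4 K = 8.22 mm.

8.22 mm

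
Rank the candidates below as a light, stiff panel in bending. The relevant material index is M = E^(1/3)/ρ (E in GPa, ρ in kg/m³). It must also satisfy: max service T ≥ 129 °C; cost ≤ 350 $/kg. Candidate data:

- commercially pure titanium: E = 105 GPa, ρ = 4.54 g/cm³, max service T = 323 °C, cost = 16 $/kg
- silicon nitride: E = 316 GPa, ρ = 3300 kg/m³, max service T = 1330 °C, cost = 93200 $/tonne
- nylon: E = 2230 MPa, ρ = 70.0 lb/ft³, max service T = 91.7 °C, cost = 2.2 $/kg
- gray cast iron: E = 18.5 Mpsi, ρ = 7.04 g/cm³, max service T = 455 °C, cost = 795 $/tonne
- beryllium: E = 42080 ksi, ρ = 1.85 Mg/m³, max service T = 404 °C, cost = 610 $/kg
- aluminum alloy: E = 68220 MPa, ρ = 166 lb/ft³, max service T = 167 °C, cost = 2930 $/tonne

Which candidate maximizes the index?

Screen on constraints: max service T ≥ 129 °C; cost ≤ 350 $/kg. Survivors: commercially pure titanium, silicon nitride, gray cast iron, aluminum alloy.
Convert each candidate to consistent units, then evaluate M:
  commercially pure titanium: E = 105.0 GPa, ρ = 4540 kg/m³
  silicon nitride: E = 316.0 GPa, ρ = 3300 kg/m³
  gray cast iron: E = 127.6 GPa, ρ = 7040 kg/m³
  aluminum alloy: E = 68.22 GPa, ρ = 2659 kg/m³
  silicon nitride: M = 2.06×10⁻³
  aluminum alloy: M = 1.54×10⁻³
  commercially pure titanium: M = 1.04×10⁻³
  gray cast iron: M = 0.715×10⁻³
Silicon nitride ranks first.

silicon nitride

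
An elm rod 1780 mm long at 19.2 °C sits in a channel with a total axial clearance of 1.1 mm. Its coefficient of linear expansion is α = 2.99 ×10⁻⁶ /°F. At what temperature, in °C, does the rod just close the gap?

α = 2.99×10⁻⁶/°F × 9/5 = 5.38×10⁻⁶/K.
α·L₀·ΔT = 1.1 mm ⇒ ΔT = 1.1 / (5.38×10⁻⁶ × 1780.0) = 114.8 K.
T = 19.2 + 114.8 = 134.0 °C.

134 °C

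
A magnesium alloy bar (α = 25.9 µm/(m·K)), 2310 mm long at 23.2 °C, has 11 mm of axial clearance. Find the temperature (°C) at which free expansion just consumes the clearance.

207 °C

α·L₀·ΔT = 11.0 mm ⇒ ΔT = 11.0 / (25.9×10⁻⁶ × 2310.0) = 183.9 K.
T = 23.2 + 183.9 = 207.1 °C.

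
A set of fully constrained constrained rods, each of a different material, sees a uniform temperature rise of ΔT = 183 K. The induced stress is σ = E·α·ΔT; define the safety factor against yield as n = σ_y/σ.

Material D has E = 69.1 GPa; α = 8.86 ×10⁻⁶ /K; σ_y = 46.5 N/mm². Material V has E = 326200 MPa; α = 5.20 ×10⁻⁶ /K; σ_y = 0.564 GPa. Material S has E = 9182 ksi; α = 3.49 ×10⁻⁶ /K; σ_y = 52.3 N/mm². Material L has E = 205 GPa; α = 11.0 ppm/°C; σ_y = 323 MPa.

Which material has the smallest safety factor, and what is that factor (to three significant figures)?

material D, n = 0.415

With everything in SI (GPa, ×10⁻⁶/K, MPa):
  material D: E = 69.10, α = 8.86, σ_y = 46.50 → σ = 112 MPa, n = 0.415
  material V: E = 326.2, α = 5.20, σ_y = 564.0 → σ = 310 MPa, n = 1.82
  material S: E = 63.31, α = 3.49, σ_y = 52.30 → σ = 40.4 MPa, n = 1.29
  material L: E = 205.0, α = 11.0, σ_y = 323.0 → σ = 413 MPa, n = 0.783
Material D has the lowest safety factor, n = 0.415.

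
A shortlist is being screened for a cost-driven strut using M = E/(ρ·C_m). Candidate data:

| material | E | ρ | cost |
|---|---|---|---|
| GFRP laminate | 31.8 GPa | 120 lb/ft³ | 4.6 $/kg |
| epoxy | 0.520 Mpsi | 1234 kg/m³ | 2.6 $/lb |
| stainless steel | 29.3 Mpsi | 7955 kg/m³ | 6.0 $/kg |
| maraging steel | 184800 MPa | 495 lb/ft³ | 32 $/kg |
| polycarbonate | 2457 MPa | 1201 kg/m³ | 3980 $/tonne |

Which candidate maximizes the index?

After converting to SI:
  GFRP laminate: E = 31.80 GPa, ρ = 1922 kg/m³, cost = 4.600 $/kg
  epoxy: E = 3.585 GPa, ρ = 1234 kg/m³, cost = 5.732 $/kg
  stainless steel: E = 202.0 GPa, ρ = 7955 kg/m³, cost = 6.000 $/kg
  maraging steel: E = 184.8 GPa, ρ = 7929 kg/m³, cost = 32.00 $/kg
  polycarbonate: E = 2.457 GPa, ρ = 1201 kg/m³, cost = 3.980 $/kg
  stainless steel: M = 4.23 MN·m per $
  GFRP laminate: M = 3.60 MN·m per $
  maraging steel: M = 0.728 MN·m per $
  polycarbonate: M = 0.514 MN·m per $
  epoxy: M = 0.507 MN·m per $
The maximum is for stainless steel.

stainless steel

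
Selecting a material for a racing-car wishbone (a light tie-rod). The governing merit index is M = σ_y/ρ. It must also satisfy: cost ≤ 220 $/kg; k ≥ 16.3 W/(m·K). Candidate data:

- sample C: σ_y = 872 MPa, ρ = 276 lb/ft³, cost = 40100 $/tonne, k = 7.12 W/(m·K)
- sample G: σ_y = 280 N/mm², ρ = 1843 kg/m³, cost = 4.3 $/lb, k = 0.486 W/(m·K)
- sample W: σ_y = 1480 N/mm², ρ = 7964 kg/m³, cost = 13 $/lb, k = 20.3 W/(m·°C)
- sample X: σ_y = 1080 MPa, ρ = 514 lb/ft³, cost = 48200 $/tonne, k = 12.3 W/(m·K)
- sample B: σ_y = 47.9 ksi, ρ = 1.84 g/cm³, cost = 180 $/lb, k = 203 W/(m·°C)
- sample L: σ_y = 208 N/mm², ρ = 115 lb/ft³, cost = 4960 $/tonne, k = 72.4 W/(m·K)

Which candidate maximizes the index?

Screen on constraints: cost ≤ 220 $/kg; k ≥ 16.3 W/(m·K). Survivors: sample W, sample L.
Normalizing units and computing the index:
  sample W: σ_y = 1480 MPa, ρ = 7964 kg/m³
  sample L: σ_y = 208.0 MPa, ρ = 1842 kg/m³
  sample W: M = 186 kN·m/kg
  sample L: M = 113 kN·m/kg
Highest index: sample W.

sample W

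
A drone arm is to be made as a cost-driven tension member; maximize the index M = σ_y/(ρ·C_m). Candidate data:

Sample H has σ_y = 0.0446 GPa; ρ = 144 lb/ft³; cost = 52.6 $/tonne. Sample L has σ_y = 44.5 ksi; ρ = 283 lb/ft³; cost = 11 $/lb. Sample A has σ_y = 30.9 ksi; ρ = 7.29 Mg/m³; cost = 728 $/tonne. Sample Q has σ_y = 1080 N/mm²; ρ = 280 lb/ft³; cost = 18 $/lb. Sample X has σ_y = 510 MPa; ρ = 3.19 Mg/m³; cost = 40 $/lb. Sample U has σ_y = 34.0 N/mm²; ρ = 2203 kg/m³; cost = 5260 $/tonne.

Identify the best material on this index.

Convert each candidate to consistent units, then evaluate M:
  sample H: σ_y = 44.60 MPa, ρ = 2307 kg/m³, cost = 0.05260 $/kg
  sample L: σ_y = 306.8 MPa, ρ = 4533 kg/m³, cost = 24.25 $/kg
  sample A: σ_y = 213.0 MPa, ρ = 7290 kg/m³, cost = 0.7280 $/kg
  sample Q: σ_y = 1080 MPa, ρ = 4485 kg/m³, cost = 39.68 $/kg
  sample X: σ_y = 510.0 MPa, ρ = 3190 kg/m³, cost = 88.18 $/kg
  sample U: σ_y = 34.00 MPa, ρ = 2203 kg/m³, cost = 5.260 $/kg
  sample H: M = 368 kN·m per $
  sample A: M = 40.1 kN·m per $
  sample Q: M = 6.07 kN·m per $
  sample U: M = 2.93 kN·m per $
  sample L: M = 2.79 kN·m per $
  sample X: M = 1.81 kN·m per $
Sample H has the largest M.

sample H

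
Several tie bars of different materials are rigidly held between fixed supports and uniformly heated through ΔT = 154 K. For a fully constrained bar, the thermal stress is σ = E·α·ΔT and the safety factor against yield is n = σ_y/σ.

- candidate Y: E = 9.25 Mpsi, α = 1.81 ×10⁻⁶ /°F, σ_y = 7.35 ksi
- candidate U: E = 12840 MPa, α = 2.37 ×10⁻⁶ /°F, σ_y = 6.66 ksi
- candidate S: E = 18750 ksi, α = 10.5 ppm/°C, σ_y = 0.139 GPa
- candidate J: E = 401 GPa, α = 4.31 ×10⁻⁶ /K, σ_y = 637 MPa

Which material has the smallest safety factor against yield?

candidate S

Per material, after unit conversion:
  candidate Y: E = 63.78, α = 3.26, σ_y = 50.68 → σ = 32.0 MPa, n = 1.58
  candidate U: E = 12.84, α = 4.27, σ_y = 45.92 → σ = 8.44 MPa, n = 5.44
  candidate S: E = 129.3, α = 10.5, σ_y = 139.0 → σ = 209 MPa, n = 0.665
  candidate J: E = 401.0, α = 4.31, σ_y = 637.0 → σ = 266 MPa, n = 2.39
Candidate S has the lowest safety factor, n = 0.665.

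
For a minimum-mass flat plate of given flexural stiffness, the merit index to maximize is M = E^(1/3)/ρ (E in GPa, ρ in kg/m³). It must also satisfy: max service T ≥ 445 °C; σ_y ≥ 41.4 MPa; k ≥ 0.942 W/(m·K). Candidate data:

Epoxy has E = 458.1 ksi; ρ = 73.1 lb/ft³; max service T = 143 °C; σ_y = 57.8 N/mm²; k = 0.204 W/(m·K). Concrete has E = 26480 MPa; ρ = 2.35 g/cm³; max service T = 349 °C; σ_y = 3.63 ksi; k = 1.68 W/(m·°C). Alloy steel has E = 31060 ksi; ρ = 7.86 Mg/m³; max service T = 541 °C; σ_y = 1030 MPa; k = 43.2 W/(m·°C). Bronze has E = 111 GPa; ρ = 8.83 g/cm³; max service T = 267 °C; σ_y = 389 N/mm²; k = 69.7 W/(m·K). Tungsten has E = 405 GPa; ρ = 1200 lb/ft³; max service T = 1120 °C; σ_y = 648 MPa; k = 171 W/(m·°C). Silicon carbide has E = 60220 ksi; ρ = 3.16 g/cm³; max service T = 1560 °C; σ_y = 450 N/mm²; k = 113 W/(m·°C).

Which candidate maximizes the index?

Screen on constraints: max service T ≥ 445 °C; σ_y ≥ 41.4 MPa; k ≥ 0.942 W/(m·K). Survivors: alloy steel, tungsten, silicon carbide.
Normalizing units and computing the index:
  alloy steel: E = 214.2 GPa, ρ = 7860 kg/m³
  tungsten: E = 405.0 GPa, ρ = 19220 kg/m³
  silicon carbide: E = 415.2 GPa, ρ = 3160 kg/m³
  silicon carbide: M = 2.36×10⁻³
  alloy steel: M = 0.761×10⁻³
  tungsten: M = 0.385×10⁻³
The maximum is for silicon carbide.

silicon carbide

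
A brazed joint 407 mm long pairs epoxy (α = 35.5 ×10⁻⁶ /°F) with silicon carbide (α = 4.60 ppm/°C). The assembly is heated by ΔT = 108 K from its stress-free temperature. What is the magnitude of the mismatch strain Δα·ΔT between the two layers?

6.40×10⁻³

epoxy: α = 35.5×10⁻⁶/°F × 9/5 = 63.9×10⁻⁶/K.
Δα = |63.9 − 4.60|×10⁻⁶/K = 59.3×10⁻⁶/K.
Mismatch strain = Δα·ΔT = 59.3×10⁻⁶ × 108.0 = 6.40×10⁻³.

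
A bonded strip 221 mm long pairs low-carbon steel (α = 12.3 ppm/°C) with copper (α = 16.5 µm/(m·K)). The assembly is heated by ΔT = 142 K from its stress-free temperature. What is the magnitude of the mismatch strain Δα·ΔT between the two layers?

Δα = |12.3 − 16.5|×10⁻⁶/K = 4.20×10⁻⁶/K.
Mismatch strain = Δα·ΔT = 4.20×10⁻⁶ × 142.0 = 5.96×10⁻⁴.

5.96×10⁻⁴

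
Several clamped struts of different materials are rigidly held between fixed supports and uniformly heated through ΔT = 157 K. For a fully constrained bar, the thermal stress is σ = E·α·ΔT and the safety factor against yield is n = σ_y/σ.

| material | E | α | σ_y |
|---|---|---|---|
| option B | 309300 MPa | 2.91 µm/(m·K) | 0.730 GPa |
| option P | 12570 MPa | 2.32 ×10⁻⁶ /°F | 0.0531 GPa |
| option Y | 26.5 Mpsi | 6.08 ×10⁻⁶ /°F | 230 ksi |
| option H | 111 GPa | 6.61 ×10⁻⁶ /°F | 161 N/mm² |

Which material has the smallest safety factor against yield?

option H

Converting E to GPa, α to ×10⁻⁶/K, σ_y to MPa, then σ and n for each:
  option B: E = 309.3, α = 2.91, σ_y = 730.0 → σ = 141 MPa, n = 5.17
  option P: E = 12.57, α = 4.18, σ_y = 53.10 → σ = 8.24 MPa, n = 6.44
  option Y: E = 182.7, α = 10.9, σ_y = 1586 → σ = 314 MPa, n = 5.05
  option H: E = 111.0, α = 11.9, σ_y = 161.0 → σ = 207 MPa, n = 0.776
Smallest n: option H with n = 0.776.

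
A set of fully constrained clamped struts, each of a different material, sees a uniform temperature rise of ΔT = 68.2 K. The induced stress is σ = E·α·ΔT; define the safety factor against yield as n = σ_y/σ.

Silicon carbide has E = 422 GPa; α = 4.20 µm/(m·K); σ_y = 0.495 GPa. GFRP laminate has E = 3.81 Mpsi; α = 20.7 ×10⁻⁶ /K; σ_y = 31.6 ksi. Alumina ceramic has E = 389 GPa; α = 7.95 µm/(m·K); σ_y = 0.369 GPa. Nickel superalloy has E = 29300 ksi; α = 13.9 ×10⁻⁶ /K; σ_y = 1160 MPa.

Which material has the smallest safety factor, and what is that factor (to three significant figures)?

alumina ceramic, n = 1.75

With everything in SI (GPa, ×10⁻⁶/K, MPa):
  silicon carbide: E = 422.0, α = 4.20, σ_y = 495.0 → σ = 121 MPa, n = 4.10
  GFRP laminate: E = 26.27, α = 20.7, σ_y = 217.9 → σ = 37.1 MPa, n = 5.87
  alumina ceramic: E = 389.0, α = 7.95, σ_y = 369.0 → σ = 211 MPa, n = 1.75
  nickel superalloy: E = 202.0, α = 13.9, σ_y = 1160 → σ = 192 MPa, n = 6.06
Smallest n: alumina ceramic with n = 1.75.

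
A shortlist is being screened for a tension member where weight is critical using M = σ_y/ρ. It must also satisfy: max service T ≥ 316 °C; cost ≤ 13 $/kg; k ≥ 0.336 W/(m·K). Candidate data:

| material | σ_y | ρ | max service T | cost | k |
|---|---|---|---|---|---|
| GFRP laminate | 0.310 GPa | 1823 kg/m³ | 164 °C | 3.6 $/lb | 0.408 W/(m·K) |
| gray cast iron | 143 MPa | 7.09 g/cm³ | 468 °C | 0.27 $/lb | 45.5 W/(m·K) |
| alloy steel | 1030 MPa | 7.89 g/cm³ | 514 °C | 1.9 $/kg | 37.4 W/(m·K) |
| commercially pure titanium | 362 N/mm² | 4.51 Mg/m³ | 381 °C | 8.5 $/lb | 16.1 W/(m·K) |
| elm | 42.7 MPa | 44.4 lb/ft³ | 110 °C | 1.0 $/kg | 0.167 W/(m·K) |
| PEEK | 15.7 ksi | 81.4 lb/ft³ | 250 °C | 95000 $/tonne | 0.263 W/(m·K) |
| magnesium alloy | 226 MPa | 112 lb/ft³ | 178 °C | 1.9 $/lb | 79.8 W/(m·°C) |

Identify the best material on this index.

alloy steel

Screen on constraints: max service T ≥ 316 °C; cost ≤ 13 $/kg; k ≥ 0.336 W/(m·K). Survivors: gray cast iron, alloy steel.
After converting to SI:
  gray cast iron: σ_y = 143.0 MPa, ρ = 7090 kg/m³
  alloy steel: σ_y = 1030 MPa, ρ = 7890 kg/m³
  alloy steel: M = 131 kN·m/kg
  gray cast iron: M = 20.2 kN·m/kg
Highest index: alloy steel.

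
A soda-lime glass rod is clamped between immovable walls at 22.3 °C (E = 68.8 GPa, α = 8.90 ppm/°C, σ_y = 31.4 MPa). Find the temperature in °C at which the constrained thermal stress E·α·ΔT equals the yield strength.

73.6 °C

E·α·ΔT = 31.40 MPa ⇒ ΔT = 31.40 / (68.80×10³ × 8.90×10⁻⁶) = 51.28 K.
T = 22.3 + 51.28 = 73.58 °C.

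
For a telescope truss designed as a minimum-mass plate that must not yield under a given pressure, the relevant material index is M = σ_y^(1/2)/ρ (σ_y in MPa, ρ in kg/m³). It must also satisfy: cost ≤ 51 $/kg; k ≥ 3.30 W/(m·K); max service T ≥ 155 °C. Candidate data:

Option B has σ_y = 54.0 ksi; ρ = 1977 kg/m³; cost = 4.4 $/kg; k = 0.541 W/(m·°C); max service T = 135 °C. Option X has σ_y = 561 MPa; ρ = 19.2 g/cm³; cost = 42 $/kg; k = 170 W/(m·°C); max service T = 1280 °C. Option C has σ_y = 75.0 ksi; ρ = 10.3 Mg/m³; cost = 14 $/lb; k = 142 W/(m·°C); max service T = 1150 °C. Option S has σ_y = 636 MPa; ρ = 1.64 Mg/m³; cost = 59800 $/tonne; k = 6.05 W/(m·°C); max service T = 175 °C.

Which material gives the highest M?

Screen on constraints: cost ≤ 51 $/kg; k ≥ 3.30 W/(m·K); max service T ≥ 155 °C. Survivors: option X, option C.
Putting every candidate on a common basis:
  option X: σ_y = 561.0 MPa, ρ = 19200 kg/m³
  option C: σ_y = 517.1 MPa, ρ = 10300 kg/m³
  option C: M = 2.21×10⁻³
  option X: M = 1.23×10⁻³
Option C ranks first.

option C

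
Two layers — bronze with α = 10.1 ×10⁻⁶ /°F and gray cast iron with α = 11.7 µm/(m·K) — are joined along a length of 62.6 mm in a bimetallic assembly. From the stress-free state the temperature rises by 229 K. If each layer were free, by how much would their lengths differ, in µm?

92.9 µm

bronze: α = 10.1×10⁻⁶/°F × 9/5 = 18.2×10⁻⁶/K.
Δα = |18.2 − 11.7|×10⁻⁶/K = 6.48×10⁻⁶/K.
ΔL_mismatch = Δα·L·ΔT = 6.48×10⁻⁶ × 62.6 mm × 229.0 K = 92.9 µm.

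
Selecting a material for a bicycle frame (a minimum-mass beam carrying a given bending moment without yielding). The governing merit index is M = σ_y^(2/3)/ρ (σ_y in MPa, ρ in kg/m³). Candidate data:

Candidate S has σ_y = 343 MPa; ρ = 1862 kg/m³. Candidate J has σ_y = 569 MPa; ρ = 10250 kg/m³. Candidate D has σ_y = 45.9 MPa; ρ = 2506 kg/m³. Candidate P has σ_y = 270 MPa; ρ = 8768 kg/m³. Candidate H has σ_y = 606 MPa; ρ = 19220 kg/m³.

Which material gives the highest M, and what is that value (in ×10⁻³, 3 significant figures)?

candidate S, M = 26.3×10⁻³

Per-candidate index values:
  candidate S: M = 26.3×10⁻³
  candidate J: M = 6.70×10⁻³
  candidate D: M = 5.12×10⁻³
  candidate P: M = 4.76×10⁻³
  candidate H: M = 3.73×10⁻³
Candidate S has the largest M.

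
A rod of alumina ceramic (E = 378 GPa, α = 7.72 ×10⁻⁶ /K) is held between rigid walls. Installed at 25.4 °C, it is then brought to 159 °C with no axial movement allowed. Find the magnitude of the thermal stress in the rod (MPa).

390 MPa

ΔT = 133.6 K. Constrained thermal stress σ = E·α·ΔT = 378.0×10³ MPa × 7.72×10⁻⁶ × 133.6 = 390 MPa (compressive).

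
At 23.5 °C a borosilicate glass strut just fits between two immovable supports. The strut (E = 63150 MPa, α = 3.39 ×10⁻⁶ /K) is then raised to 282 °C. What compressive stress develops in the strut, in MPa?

55.3 MPa

E = 63150 MPa = 63.15 GPa.
ΔT = 258.5 K. Constrained thermal stress σ = E·α·ΔT = 63.15×10³ MPa × 3.39×10⁻⁶ × 258.5 = 55.3 MPa (compressive).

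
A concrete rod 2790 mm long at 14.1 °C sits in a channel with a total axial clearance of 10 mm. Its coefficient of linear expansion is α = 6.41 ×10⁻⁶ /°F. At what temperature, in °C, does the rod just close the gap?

α = 6.41×10⁻⁶/°F × 9/5 = 11.5×10⁻⁶/K.
α·L₀·ΔT = 10.0 mm ⇒ ΔT = 10.0 / (11.5×10⁻⁶ × 2790.0) = 310.6 K.
T = 14.1 + 310.6 = 324.7 °C.

325 °C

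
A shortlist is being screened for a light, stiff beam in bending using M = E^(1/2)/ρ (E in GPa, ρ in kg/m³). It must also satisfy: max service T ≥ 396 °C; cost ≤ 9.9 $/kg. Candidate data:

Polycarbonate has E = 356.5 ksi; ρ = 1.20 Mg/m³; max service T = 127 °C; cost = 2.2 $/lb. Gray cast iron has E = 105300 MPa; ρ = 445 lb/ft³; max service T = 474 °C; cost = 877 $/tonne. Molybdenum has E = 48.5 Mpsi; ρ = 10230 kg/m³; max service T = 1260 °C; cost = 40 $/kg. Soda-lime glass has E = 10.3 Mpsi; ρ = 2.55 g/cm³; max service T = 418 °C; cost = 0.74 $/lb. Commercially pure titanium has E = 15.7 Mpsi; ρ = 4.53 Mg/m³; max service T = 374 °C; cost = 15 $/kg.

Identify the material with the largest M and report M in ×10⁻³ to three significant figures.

Screen on constraints: max service T ≥ 396 °C; cost ≤ 9.9 $/kg. Survivors: gray cast iron, soda-lime glass.
Convert each candidate to consistent units, then evaluate M:
  gray cast iron: E = 105.3 GPa, ρ = 7128 kg/m³
  soda-lime glass: E = 71.02 GPa, ρ = 2550 kg/m³
  soda-lime glass: M = 3.30×10⁻³
  gray cast iron: M = 1.44×10⁻³
Soda-lime glass has the largest M.

soda-lime glass, M = 3.30×10⁻³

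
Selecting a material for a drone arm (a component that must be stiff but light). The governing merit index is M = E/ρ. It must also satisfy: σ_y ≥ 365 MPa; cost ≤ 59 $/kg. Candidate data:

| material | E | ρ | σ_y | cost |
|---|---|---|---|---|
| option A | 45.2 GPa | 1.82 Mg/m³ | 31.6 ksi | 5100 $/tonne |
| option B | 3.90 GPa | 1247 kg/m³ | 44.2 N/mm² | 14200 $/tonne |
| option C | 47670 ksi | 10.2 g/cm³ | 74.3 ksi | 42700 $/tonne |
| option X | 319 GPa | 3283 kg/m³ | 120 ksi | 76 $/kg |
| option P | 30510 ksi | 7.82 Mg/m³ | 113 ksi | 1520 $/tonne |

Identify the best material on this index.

option C

Screen on constraints: σ_y ≥ 365 MPa; cost ≤ 59 $/kg. Survivors: option C, option P.
Convert each candidate to consistent units, then evaluate M:
  option C: E = 328.7 GPa, ρ = 10200 kg/m³
  option P: E = 210.4 GPa, ρ = 7820 kg/m³
  option C: M = 32.2 MN·m/kg
  option P: M = 26.9 MN·m/kg
Highest index: option C.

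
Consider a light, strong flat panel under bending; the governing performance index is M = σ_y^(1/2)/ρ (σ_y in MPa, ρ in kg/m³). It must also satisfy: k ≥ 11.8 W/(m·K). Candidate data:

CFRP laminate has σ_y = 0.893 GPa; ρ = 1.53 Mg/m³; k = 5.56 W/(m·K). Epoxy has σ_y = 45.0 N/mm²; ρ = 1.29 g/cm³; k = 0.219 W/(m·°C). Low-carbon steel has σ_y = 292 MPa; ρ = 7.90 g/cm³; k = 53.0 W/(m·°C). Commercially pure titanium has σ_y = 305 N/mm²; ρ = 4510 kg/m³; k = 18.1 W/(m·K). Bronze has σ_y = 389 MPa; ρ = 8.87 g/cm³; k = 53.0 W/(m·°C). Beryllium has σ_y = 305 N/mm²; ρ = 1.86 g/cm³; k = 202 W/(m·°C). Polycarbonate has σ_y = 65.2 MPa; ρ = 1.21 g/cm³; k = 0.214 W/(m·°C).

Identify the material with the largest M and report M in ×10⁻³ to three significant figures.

Screen on constraints: k ≥ 11.8 W/(m·K). Survivors: low-carbon steel, commercially pure titanium, bronze, beryllium.
In SI units:
  low-carbon steel: σ_y = 292.0 MPa, ρ = 7900 kg/m³
  commercially pure titanium: σ_y = 305.0 MPa, ρ = 4510 kg/m³
  bronze: σ_y = 389.0 MPa, ρ = 8870 kg/m³
  beryllium: σ_y = 305.0 MPa, ρ = 1860 kg/m³
  beryllium: M = 9.39×10⁻³
  commercially pure titanium: M = 3.87×10⁻³
  bronze: M = 2.22×10⁻³
  low-carbon steel: M = 2.16×10⁻³
The maximum is for beryllium.

beryllium, M = 9.39×10⁻³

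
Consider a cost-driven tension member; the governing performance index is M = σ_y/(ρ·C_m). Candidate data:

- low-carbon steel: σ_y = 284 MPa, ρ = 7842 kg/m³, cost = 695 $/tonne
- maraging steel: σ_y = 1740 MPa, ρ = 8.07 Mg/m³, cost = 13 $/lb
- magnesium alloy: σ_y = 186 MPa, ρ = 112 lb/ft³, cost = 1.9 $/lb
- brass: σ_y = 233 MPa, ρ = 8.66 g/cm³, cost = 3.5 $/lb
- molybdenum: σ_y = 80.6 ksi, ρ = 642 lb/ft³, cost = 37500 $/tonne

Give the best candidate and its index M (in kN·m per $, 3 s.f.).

low-carbon steel, M = 52.1 kN·m per $

Putting every candidate on a common basis:
  low-carbon steel: σ_y = 284.0 MPa, ρ = 7842 kg/m³, cost = 0.6950 $/kg
  maraging steel: σ_y = 1740 MPa, ρ = 8070 kg/m³, cost = 28.66 $/kg
  magnesium alloy: σ_y = 186.0 MPa, ρ = 1794 kg/m³, cost = 4.189 $/kg
  brass: σ_y = 233.0 MPa, ρ = 8660 kg/m³, cost = 7.716 $/kg
  molybdenum: σ_y = 555.7 MPa, ρ = 10280 kg/m³, cost = 37.50 $/kg
  low-carbon steel: M = 52.1 kN·m per $
  magnesium alloy: M = 24.8 kN·m per $
  maraging steel: M = 7.52 kN·m per $
  brass: M = 3.49 kN·m per $
  molybdenum: M = 1.44 kN·m per $
Low-carbon steel ranks first.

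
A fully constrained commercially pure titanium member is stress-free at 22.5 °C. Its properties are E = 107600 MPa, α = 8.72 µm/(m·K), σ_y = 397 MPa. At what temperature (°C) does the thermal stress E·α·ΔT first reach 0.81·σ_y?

365 °C

E = 107600 MPa = 107.6 GPa.
E·α·ΔT = 321.6 MPa ⇒ ΔT = 321.6 / (107.6×10³ × 8.72×10⁻⁶) = 342.7 K.
T = 22.5 + 342.7 = 365.2 °C.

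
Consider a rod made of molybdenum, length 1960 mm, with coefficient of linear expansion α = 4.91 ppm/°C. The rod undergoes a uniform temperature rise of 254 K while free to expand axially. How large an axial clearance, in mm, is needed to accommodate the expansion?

2.44 mm

ΔL = α·L₀·ΔT = 4.91×10⁻⁶ × 1960 mm × 254.0 K = 2.44 mm.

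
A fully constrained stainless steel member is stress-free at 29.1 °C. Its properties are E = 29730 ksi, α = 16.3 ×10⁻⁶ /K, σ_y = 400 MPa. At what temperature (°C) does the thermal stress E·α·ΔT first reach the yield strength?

149 °C

E = 29730 ksi = 205.0 GPa.
E·α·ΔT = 400.0 MPa ⇒ ΔT = 400.0 / (205.0×10³ × 16.3×10⁻⁶) = 119.7 K.
T = 29.1 + 119.7 = 148.8 °C.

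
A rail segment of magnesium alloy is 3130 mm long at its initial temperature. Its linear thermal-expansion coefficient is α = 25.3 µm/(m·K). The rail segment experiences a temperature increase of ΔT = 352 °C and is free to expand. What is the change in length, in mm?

27.9 mm

ΔL = α·L₀·ΔT = 25.3×10⁻⁶ × 3130 mm × 352.0 K = 27.9 mm.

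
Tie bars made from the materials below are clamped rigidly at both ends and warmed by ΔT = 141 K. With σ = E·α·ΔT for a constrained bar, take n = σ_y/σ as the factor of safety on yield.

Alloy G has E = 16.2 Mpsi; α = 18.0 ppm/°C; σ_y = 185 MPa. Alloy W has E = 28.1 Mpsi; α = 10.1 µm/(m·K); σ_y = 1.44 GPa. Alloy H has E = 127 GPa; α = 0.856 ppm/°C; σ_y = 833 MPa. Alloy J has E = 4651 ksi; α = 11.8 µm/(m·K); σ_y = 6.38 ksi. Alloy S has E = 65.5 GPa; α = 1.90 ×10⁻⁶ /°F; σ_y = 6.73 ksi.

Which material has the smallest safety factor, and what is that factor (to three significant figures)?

alloy G, n = 0.653

With everything in SI (GPa, ×10⁻⁶/K, MPa):
  alloy G: E = 111.7, α = 18.0, σ_y = 185.0 → σ = 283 MPa, n = 0.653
  alloy W: E = 193.7, α = 10.1, σ_y = 1440 → σ = 276 MPa, n = 5.22
  alloy H: E = 127.0, α = 0.856, σ_y = 833.0 → σ = 15.3 MPa, n = 54.3
  alloy J: E = 32.07, α = 11.8, σ_y = 43.99 → σ = 53.4 MPa, n = 0.824
  alloy S: E = 65.50, α = 3.42, σ_y = 46.40 → σ = 31.6 MPa, n = 1.47
The minimum is alloy G at n = 0.653.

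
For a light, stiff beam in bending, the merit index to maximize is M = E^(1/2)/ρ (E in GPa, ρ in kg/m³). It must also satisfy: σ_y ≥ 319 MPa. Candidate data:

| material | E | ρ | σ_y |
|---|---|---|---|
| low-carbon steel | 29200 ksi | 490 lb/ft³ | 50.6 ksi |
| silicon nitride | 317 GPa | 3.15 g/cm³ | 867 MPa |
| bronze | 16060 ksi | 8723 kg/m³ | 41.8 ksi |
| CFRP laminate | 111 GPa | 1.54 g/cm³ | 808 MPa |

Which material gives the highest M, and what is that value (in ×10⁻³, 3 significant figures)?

Screen on constraints: σ_y ≥ 319 MPa. Survivors: low-carbon steel, silicon nitride, CFRP laminate.
In SI units:
  low-carbon steel: E = 201.3 GPa, ρ = 7849 kg/m³
  silicon nitride: E = 317.0 GPa, ρ = 3150 kg/m³
  CFRP laminate: E = 111.0 GPa, ρ = 1540 kg/m³
  CFRP laminate: M = 6.84×10⁻³
  silicon nitride: M = 5.65×10⁻³
  low-carbon steel: M = 1.81×10⁻³
The maximum is for CFRP laminate.

CFRP laminate, M = 6.84×10⁻³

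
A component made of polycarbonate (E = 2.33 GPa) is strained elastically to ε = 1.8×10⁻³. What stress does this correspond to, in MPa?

4.19 MPa

σ = E·ε = 2330 MPa × 1.8×10⁻³ = 4.19 MPa.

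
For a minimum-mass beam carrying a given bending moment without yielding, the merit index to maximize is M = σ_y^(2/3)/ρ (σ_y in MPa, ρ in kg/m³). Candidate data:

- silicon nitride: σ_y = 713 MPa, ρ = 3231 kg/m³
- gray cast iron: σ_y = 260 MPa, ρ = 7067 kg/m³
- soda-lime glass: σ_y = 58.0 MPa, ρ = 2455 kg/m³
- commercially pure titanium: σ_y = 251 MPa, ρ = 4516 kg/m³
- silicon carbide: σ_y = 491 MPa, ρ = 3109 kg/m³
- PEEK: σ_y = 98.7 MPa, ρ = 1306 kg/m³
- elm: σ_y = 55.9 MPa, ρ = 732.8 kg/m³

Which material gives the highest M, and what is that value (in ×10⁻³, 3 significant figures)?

silicon nitride, M = 24.7×10⁻³

Computing M directly (units already consistent):
  silicon nitride: M = 24.7×10⁻³
  silicon carbide: M = 20.0×10⁻³
  elm: M = 20.0×10⁻³
  PEEK: M = 16.4×10⁻³
  commercially pure titanium: M = 8.81×10⁻³
  soda-lime glass: M = 6.10×10⁻³
  gray cast iron: M = 5.76×10⁻³
Highest index: silicon nitride.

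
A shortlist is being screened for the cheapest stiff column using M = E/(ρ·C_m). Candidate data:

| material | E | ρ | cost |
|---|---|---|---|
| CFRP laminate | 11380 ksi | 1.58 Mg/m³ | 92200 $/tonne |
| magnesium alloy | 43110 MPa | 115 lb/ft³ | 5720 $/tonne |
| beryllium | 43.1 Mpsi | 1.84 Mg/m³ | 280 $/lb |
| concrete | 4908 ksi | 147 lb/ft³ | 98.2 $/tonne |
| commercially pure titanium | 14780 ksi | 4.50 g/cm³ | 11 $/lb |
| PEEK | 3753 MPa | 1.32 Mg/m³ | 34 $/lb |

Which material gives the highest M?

After converting to SI:
  CFRP laminate: E = 78.46 GPa, ρ = 1580 kg/m³, cost = 92.20 $/kg
  magnesium alloy: E = 43.11 GPa, ρ = 1842 kg/m³, cost = 5.720 $/kg
  beryllium: E = 297.2 GPa, ρ = 1840 kg/m³, cost = 617.3 $/kg
  concrete: E = 33.84 GPa, ρ = 2355 kg/m³, cost = 0.09820 $/kg
  commercially pure titanium: E = 101.9 GPa, ρ = 4500 kg/m³, cost = 24.25 $/kg
  PEEK: E = 3.753 GPa, ρ = 1320 kg/m³, cost = 74.96 $/kg
  concrete: M = 146 MN·m per $
  magnesium alloy: M = 4.09 MN·m per $
  commercially pure titanium: M = 0.934 MN·m per $
  CFRP laminate: M = 0.539 MN·m per $
  beryllium: M = 0.262 MN·m per $
  PEEK: M = 0.0379 MN·m per $
Concrete ranks first.

concrete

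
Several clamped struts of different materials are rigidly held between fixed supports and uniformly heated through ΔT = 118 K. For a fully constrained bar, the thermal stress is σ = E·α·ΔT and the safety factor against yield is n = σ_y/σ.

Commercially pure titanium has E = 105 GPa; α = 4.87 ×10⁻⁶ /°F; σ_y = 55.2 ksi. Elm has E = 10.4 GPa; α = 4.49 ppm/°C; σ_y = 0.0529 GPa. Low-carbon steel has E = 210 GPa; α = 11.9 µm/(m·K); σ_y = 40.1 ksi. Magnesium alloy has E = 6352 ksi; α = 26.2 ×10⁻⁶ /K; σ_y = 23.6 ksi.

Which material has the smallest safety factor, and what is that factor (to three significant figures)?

low-carbon steel, n = 0.938

Per material, after unit conversion:
  commercially pure titanium: E = 105.0, α = 8.77, σ_y = 380.6 → σ = 109 MPa, n = 3.50
  elm: E = 10.40, α = 4.49, σ_y = 52.90 → σ = 5.51 MPa, n = 9.60
  low-carbon steel: E = 210.0, α = 11.9, σ_y = 276.5 → σ = 295 MPa, n = 0.938
  magnesium alloy: E = 43.80, α = 26.2, σ_y = 162.7 → σ = 135 MPa, n = 1.20
Low-carbon steel has the lowest safety factor, n = 0.938.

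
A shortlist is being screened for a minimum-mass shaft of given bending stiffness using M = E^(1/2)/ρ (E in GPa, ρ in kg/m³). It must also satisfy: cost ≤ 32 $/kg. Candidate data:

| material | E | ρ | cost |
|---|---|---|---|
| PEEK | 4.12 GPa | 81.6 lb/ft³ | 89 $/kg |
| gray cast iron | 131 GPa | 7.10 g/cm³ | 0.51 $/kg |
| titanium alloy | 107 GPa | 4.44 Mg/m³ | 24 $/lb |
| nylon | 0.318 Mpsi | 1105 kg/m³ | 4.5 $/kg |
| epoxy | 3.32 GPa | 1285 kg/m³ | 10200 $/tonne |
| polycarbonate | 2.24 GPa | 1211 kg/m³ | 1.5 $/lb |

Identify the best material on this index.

gray cast iron

Screen on constraints: cost ≤ 32 $/kg. Survivors: gray cast iron, nylon, epoxy, polycarbonate.
After converting to SI:
  gray cast iron: E = 131.0 GPa, ρ = 7100 kg/m³
  nylon: E = 2.193 GPa, ρ = 1105 kg/m³
  epoxy: E = 3.320 GPa, ρ = 1285 kg/m³
  polycarbonate: E = 2.240 GPa, ρ = 1211 kg/m³
  gray cast iron: M = 1.61×10⁻³
  epoxy: M = 1.42×10⁻³
  nylon: M = 1.34×10⁻³
  polycarbonate: M = 1.24×10⁻³
The maximum is for gray cast iron.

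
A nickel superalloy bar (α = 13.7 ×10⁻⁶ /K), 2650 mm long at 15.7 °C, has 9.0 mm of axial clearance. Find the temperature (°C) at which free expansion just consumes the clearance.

264 °C

α·L₀·ΔT = 9.0 mm ⇒ ΔT = 9.0 / (13.7×10⁻⁶ × 2650.0) = 247.9 K.
T = 15.7 + 247.9 = 263.6 °C.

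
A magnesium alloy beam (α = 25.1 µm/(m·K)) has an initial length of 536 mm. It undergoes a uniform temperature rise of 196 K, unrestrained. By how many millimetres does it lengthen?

2.64 mm

ΔL = α·L₀·ΔT = 25.1×10⁻⁶ × 536 mm × 196.0 K = 2.64 mm.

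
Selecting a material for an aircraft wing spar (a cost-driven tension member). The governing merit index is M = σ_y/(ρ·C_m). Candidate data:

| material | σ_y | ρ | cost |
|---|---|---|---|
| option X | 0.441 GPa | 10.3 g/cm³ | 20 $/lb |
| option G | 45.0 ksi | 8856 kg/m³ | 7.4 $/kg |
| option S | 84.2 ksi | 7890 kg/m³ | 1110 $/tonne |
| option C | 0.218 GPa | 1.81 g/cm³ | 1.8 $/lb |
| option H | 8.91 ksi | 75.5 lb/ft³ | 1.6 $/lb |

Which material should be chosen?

In SI units:
  option X: σ_y = 441.0 MPa, ρ = 10300 kg/m³, cost = 44.09 $/kg
  option G: σ_y = 310.3 MPa, ρ = 8856 kg/m³, cost = 7.400 $/kg
  option S: σ_y = 580.5 MPa, ρ = 7890 kg/m³, cost = 1.110 $/kg
  option C: σ_y = 218.0 MPa, ρ = 1810 kg/m³, cost = 3.968 $/kg
  option H: σ_y = 61.43 MPa, ρ = 1209 kg/m³, cost = 3.527 $/kg
  option S: M = 66.3 kN·m per $
  option C: M = 30.4 kN·m per $
  option H: M = 14.4 kN·m per $
  option G: M = 4.73 kN·m per $
  option X: M = 0.971 kN·m per $
Option S has the largest M.

option S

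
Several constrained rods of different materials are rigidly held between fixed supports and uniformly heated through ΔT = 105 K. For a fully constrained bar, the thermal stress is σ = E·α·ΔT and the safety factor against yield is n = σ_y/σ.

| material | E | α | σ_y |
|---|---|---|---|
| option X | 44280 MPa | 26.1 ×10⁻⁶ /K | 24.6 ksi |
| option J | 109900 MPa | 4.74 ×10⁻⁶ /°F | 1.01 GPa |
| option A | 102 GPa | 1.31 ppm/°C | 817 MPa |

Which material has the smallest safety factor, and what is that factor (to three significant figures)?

Converting E to GPa, α to ×10⁻⁶/K, σ_y to MPa, then σ and n for each:
  option X: E = 44.28, α = 26.1, σ_y = 169.6 → σ = 121 MPa, n = 1.40
  option J: E = 109.9, α = 8.53, σ_y = 1010 → σ = 98.5 MPa, n = 10.3
  option A: E = 102.0, α = 1.31, σ_y = 817.0 → σ = 14.0 MPa, n = 58.2
Smallest n: option X with n = 1.40.

option X, n = 1.40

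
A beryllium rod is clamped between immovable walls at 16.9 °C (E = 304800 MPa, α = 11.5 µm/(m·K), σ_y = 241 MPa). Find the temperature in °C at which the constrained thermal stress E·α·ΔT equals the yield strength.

85.7 °C

E = 304800 MPa = 304.8 GPa.
E·α·ΔT = 241.0 MPa ⇒ ΔT = 241.0 / (304.8×10³ × 11.5×10⁻⁶) = 68.75 K.
T = 16.9 + 68.75 = 85.65 °C.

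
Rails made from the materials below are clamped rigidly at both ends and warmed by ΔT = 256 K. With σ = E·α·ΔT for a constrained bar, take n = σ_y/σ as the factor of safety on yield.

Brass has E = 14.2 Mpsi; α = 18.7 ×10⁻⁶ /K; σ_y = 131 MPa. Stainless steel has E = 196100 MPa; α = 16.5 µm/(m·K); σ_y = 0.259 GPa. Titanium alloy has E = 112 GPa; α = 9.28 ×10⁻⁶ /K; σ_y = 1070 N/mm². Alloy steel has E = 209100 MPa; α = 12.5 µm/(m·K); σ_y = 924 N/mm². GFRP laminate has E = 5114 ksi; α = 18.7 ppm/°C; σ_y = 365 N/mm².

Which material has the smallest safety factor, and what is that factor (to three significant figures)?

In consistent units (E in GPa, α in ×10⁻⁶/K, σ_y in MPa):
  brass: E = 97.91, α = 18.7, σ_y = 131.0 → σ = 469 MPa, n = 0.280
  stainless steel: E = 196.1, α = 16.5, σ_y = 259.0 → σ = 828 MPa, n = 0.313
  titanium alloy: E = 112.0, α = 9.28, σ_y = 1070 → σ = 266 MPa, n = 4.02
  alloy steel: E = 209.1, α = 12.5, σ_y = 924.0 → σ = 669 MPa, n = 1.38
  GFRP laminate: E = 35.26, α = 18.7, σ_y = 365.0 → σ = 169 MPa, n = 2.16
Brass has the lowest safety factor, n = 0.280.

brass, n = 0.280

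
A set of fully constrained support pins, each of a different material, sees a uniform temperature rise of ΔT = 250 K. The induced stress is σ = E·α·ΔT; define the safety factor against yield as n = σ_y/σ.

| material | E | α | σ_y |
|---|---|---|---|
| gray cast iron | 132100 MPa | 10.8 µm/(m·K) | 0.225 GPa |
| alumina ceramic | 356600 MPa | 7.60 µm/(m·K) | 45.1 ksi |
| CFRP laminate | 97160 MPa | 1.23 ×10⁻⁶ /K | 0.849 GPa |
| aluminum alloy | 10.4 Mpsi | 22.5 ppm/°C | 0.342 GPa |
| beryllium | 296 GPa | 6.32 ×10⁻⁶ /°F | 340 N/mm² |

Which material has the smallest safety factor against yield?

Converting E to GPa, α to ×10⁻⁶/K, σ_y to MPa, then σ and n for each:
  gray cast iron: E = 132.1, α = 10.8, σ_y = 225.0 → σ = 357 MPa, n = 0.631
  alumina ceramic: E = 356.6, α = 7.60, σ_y = 311.0 → σ = 678 MPa, n = 0.459
  CFRP laminate: E = 97.16, α = 1.23, σ_y = 849.0 → σ = 29.9 MPa, n = 28.4
  aluminum alloy: E = 71.71, α = 22.5, σ_y = 342.0 → σ = 403 MPa, n = 0.848
  beryllium: E = 296.0, α = 11.4, σ_y = 340.0 → σ = 842 MPa, n = 0.404
The minimum is beryllium at n = 0.404.

beryllium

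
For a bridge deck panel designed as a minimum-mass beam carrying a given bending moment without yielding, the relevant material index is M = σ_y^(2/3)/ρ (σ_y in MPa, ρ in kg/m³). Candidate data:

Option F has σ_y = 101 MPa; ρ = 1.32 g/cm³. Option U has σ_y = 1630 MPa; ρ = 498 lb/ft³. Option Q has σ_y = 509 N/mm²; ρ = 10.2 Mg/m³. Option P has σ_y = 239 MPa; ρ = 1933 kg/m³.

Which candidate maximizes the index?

In SI units:
  option F: σ_y = 101.0 MPa, ρ = 1320 kg/m³
  option U: σ_y = 1630 MPa, ρ = 7977 kg/m³
  option Q: σ_y = 509.0 MPa, ρ = 10200 kg/m³
  option P: σ_y = 239.0 MPa, ρ = 1933 kg/m³
  option P: M = 19.9×10⁻³
  option U: M = 17.4×10⁻³
  option F: M = 16.4×10⁻³
  option Q: M = 6.25×10⁻³
Option P has the largest M.

option P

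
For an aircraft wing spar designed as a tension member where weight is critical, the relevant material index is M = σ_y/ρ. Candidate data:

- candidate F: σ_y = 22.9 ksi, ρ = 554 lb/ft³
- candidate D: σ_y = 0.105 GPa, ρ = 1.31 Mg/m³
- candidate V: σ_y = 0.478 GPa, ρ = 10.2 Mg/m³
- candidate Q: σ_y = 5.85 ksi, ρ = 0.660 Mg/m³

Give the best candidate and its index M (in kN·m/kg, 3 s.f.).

candidate D, M = 80.2 kN·m/kg

Putting every candidate on a common basis:
  candidate F: σ_y = 157.9 MPa, ρ = 8874 kg/m³
  candidate D: σ_y = 105.0 MPa, ρ = 1310 kg/m³
  candidate V: σ_y = 478.0 MPa, ρ = 10200 kg/m³
  candidate Q: σ_y = 40.33 MPa, ρ = 660.0 kg/m³
  candidate D: M = 80.2 kN·m/kg
  candidate Q: M = 61.1 kN·m/kg
  candidate V: M = 46.9 kN·m/kg
  candidate F: M = 17.8 kN·m/kg
Highest index: candidate D.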